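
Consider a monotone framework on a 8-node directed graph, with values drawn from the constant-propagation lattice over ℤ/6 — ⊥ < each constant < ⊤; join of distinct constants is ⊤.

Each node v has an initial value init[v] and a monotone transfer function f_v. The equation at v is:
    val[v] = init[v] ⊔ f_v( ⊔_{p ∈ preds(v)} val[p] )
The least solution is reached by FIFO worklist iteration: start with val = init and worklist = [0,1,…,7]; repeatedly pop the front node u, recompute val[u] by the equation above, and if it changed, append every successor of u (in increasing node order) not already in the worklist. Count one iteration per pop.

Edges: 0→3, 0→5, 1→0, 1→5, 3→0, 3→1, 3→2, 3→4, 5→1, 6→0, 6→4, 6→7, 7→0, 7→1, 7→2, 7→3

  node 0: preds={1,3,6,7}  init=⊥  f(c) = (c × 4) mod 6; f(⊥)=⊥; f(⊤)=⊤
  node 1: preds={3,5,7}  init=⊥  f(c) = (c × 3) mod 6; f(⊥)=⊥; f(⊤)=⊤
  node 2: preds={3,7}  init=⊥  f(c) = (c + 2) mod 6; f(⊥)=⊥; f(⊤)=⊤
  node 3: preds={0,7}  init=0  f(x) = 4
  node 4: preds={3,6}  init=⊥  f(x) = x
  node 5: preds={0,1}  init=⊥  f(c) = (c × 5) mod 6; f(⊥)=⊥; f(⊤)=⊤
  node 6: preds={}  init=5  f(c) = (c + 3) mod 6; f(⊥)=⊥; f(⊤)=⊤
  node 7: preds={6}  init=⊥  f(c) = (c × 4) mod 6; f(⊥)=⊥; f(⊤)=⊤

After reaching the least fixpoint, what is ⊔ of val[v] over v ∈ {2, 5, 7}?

Trace (14 dequeues):
  [1] u=0 | in ⊤ | out ⊤ | prev ⊥ | push {}
  [2] u=1 | in 0 | out 0 | prev ⊥ | push {0}
  [3] u=2 | in 0 | out 2 | prev ⊥ | push {}
  [4] u=3 | in ⊤ | out ⊤ | prev 0 | push {1,2}
  [5] u=4 | in ⊤ | out ⊤ | prev ⊥ | push {}
  [6] u=5 | in ⊤ | out ⊤ | prev ⊥ | push {}
  [7] u=6 | in ⊥ | out 5 | ==
  [8] u=7 | in 5 | out 2 | prev ⊥ | push {3}
  [9] u=0 | in ⊤ | out ⊤ | ==
  [10] u=1 | in ⊤ | out ⊤ | prev 0 | push {0,5}
  [11] u=2 | in ⊤ | out ⊤ | prev 2 | push {}
  [12] u=3 | in ⊤ | out ⊤ | ==
  [13] u=0 | in ⊤ | out ⊤ | ==
  [14] u=5 | in ⊤ | out ⊤ | ==

Converged values:
  [0] ⊤
  [1] ⊤
  [2] ⊤
  [3] ⊤
  [4] ⊤
  [5] ⊤
  [6] 5
  [7] 2

⊤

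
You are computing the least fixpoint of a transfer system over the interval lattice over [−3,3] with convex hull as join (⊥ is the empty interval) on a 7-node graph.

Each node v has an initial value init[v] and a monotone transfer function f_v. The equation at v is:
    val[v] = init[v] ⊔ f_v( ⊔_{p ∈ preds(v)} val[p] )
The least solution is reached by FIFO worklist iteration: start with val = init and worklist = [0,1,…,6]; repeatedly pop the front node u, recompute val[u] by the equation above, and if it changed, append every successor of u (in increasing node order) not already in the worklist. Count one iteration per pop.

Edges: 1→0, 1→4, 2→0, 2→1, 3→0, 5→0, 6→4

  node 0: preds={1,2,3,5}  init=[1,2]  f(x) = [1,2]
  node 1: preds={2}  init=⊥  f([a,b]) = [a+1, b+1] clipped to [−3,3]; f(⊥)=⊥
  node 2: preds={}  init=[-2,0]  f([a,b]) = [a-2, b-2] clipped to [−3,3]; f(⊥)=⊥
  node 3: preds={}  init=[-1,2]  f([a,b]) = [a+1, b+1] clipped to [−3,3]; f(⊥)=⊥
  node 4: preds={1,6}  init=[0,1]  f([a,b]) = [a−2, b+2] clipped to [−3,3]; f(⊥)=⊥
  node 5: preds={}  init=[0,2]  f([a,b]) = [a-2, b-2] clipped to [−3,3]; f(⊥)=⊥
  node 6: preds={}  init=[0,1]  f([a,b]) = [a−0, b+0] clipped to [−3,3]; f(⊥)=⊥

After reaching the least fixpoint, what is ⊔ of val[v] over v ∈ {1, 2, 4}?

[-3,3]

Iteration log — 8 steps:
  step 1. node 0  ⊔preds=[-2,2]  new=[1,2]  stable
  step 2. node 1  ⊔preds=[-2,0]  new=[-1,1]  old=⊥  +wl: 0
  step 3. node 2  ⊔preds=⊥  new=[-2,0]  stable
  step 4. node 3  ⊔preds=⊥  new=[-1,2]  stable
  step 5. node 4  ⊔preds=[-1,1]  new=[-3,3]  old=[0,1]  +wl: 
  step 6. node 5  ⊔preds=⊥  new=[0,2]  stable
  step 7. node 6  ⊔preds=⊥  new=[0,1]  stable
  step 8. node 0  ⊔preds=[-2,2]  new=[1,2]  stable

Least fixpoint reached:
  node 0: [1,2]
  node 1: [-1,1]
  node 2: [-2,0]
  node 3: [-1,2]
  node 4: [-3,3]
  node 5: [0,2]
  node 6: [0,1]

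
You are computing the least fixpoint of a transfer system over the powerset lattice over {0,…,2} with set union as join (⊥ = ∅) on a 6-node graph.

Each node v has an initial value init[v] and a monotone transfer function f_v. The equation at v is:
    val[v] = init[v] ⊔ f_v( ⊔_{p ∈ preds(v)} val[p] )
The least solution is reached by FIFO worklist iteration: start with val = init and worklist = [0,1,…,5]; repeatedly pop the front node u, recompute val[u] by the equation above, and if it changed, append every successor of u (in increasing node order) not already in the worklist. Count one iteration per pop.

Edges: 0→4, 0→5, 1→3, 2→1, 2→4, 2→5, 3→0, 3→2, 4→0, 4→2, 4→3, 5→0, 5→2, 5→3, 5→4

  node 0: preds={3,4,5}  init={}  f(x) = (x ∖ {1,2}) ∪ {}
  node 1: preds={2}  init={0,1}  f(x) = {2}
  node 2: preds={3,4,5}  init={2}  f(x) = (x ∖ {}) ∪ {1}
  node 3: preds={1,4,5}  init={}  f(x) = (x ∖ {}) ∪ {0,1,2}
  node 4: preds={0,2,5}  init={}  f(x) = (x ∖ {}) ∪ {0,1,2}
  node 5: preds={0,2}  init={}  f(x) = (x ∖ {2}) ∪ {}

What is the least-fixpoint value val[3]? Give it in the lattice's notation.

Iteration log — 17 steps:
  step 1. node 0  ⊔preds={}  new={}  stable
  step 2. node 1  ⊔preds={2}  new={0,1,2}  old={0,1}  +wl: 
  step 3. node 2  ⊔preds={}  new={1,2}  old={2}  +wl: 1
  step 4. node 3  ⊔preds={0,1,2}  new={0,1,2}  old={}  +wl: 0,2
  step 5. node 4  ⊔preds={1,2}  new={0,1,2}  old={}  +wl: 3
  step 6. node 5  ⊔preds={1,2}  new={1}  old={}  +wl: 4
  step 7. node 1  ⊔preds={1,2}  new={0,1,2}  stable
  step 8. node 0  ⊔preds={0,1,2}  new={0}  old={}  +wl: 5
  step 9. node 2  ⊔preds={0,1,2}  new={0,1,2}  old={1,2}  +wl: 1
  step 10. node 3  ⊔preds={0,1,2}  new={0,1,2}  stable
  step 11. node 4  ⊔preds={0,1,2}  new={0,1,2}  stable
  step 12. node 5  ⊔preds={0,1,2}  new={0,1}  old={1}  +wl: 0,2,3,4
  step 13. node 1  ⊔preds={0,1,2}  new={0,1,2}  stable
  step 14. node 0  ⊔preds={0,1,2}  new={0}  stable
  step 15. node 2  ⊔preds={0,1,2}  new={0,1,2}  stable
  step 16. node 3  ⊔preds={0,1,2}  new={0,1,2}  stable
  step 17. node 4  ⊔preds={0,1,2}  new={0,1,2}  stable

Least fixpoint reached:
  node 0: {0}
  node 1: {0,1,2}
  node 2: {0,1,2}
  node 3: {0,1,2}
  node 4: {0,1,2}
  node 5: {0,1}

{0,1,2}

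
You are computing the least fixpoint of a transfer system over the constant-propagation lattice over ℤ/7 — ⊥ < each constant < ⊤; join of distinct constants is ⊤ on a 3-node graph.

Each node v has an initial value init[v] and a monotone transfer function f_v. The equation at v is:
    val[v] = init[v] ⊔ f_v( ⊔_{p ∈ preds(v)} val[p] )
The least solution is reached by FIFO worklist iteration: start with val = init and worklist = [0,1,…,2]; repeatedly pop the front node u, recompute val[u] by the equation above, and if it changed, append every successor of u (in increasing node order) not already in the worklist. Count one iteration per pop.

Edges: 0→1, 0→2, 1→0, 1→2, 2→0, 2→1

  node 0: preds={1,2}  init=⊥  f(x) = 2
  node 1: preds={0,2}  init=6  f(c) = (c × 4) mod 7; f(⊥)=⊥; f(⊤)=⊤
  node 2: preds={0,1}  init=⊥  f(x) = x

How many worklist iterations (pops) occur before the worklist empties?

5

Iteration log — 5 steps:
  step 1. node 0  ⊔preds=6  new=2  old=⊥  +wl: 
  step 2. node 1  ⊔preds=2  new=⊤  old=6  +wl: 0
  step 3. node 2  ⊔preds=⊤  new=⊤  old=⊥  +wl: 1
  step 4. node 0  ⊔preds=⊤  new=2  stable
  step 5. node 1  ⊔preds=⊤  new=⊤  stable

Least fixpoint reached:
  node 0: 2
  node 1: ⊤
  node 2: ⊤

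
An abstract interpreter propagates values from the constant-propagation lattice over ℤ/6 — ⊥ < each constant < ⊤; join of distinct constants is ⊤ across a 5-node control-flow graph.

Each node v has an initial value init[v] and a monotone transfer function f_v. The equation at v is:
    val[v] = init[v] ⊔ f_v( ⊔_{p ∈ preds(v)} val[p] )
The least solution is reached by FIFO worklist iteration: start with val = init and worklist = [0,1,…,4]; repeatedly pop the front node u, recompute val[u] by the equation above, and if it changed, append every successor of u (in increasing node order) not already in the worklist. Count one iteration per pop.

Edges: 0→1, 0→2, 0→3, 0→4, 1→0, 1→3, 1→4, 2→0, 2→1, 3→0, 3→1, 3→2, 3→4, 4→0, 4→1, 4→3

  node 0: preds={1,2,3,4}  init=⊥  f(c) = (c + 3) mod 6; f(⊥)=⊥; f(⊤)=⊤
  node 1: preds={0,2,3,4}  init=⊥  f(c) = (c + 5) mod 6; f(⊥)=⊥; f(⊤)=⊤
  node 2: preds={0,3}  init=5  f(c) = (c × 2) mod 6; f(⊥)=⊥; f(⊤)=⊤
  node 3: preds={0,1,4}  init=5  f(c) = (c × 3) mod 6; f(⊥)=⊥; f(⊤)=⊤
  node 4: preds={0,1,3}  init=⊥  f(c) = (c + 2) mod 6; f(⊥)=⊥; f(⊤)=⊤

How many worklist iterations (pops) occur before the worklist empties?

Trace (10 dequeues):
  [1] u=0 | in 5 | out 2 | prev ⊥ | push {}
  [2] u=1 | in ⊤ | out ⊤ | prev ⊥ | push {0}
  [3] u=2 | in ⊤ | out ⊤ | prev 5 | push {1}
  [4] u=3 | in ⊤ | out ⊤ | prev 5 | push {2}
  [5] u=4 | in ⊤ | out ⊤ | prev ⊥ | push {3}
  [6] u=0 | in ⊤ | out ⊤ | prev 2 | push {4}
  [7] u=1 | in ⊤ | out ⊤ | ==
  [8] u=2 | in ⊤ | out ⊤ | ==
  [9] u=3 | in ⊤ | out ⊤ | ==
  [10] u=4 | in ⊤ | out ⊤ | ==

Converged values:
  [0] ⊤
  [1] ⊤
  [2] ⊤
  [3] ⊤
  [4] ⊤

10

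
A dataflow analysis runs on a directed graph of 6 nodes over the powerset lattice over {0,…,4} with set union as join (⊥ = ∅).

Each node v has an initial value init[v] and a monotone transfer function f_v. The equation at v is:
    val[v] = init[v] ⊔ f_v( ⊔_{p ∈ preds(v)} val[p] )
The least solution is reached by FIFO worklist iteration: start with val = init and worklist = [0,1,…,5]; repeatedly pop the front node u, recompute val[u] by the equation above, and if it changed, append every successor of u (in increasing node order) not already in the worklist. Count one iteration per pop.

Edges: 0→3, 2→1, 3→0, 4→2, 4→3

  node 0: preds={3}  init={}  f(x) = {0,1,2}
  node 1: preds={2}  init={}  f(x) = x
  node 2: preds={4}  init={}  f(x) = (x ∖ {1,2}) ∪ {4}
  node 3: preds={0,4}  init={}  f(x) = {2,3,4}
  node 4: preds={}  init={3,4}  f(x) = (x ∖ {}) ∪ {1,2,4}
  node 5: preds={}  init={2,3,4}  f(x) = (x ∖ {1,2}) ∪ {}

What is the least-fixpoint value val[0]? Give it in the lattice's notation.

Worklist (10 pops):
  #1 pop 0: in={} → {0,1,2} (was {}); enqueue []
  #2 pop 1: in={} → {} (no change)
  #3 pop 2: in={3,4} → {3,4} (was {}); enqueue [1]
  #4 pop 3: in={0,1,2,3,4} → {2,3,4} (was {}); enqueue [0]
  #5 pop 4: in={} → {1,2,3,4} (was {3,4}); enqueue [2,3]
  #6 pop 5: in={} → {2,3,4} (no change)
  #7 pop 1: in={3,4} → {3,4} (was {}); enqueue []
  #8 pop 0: in={2,3,4} → {0,1,2} (no change)
  #9 pop 2: in={1,2,3,4} → {3,4} (no change)
  #10 pop 3: in={0,1,2,3,4} → {2,3,4} (no change)

Fixpoint:
  val[0] = {0,1,2}
  val[1] = {3,4}
  val[2] = {3,4}
  val[3] = {2,3,4}
  val[4] = {1,2,3,4}
  val[5] = {2,3,4}

{0,1,2}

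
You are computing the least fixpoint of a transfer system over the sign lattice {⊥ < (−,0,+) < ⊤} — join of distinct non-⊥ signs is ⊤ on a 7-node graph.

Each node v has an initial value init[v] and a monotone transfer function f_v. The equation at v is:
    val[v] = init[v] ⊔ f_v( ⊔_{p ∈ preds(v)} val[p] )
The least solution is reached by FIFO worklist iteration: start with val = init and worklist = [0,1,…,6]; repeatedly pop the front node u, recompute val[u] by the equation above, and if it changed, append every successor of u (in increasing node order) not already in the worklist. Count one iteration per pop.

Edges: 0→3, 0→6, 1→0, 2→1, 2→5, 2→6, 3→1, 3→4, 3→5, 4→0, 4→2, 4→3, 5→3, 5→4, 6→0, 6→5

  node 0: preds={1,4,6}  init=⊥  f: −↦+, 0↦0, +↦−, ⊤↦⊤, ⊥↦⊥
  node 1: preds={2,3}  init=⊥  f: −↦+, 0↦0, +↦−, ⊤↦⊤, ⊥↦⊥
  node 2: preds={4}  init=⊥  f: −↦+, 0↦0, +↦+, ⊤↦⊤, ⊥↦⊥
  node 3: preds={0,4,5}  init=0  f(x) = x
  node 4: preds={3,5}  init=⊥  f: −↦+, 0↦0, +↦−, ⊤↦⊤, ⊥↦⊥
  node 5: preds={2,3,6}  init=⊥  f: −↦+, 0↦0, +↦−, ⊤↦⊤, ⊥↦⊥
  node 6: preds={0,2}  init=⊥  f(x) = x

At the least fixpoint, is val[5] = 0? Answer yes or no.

Iteration log — 15 steps:
  step 1. node 0  ⊔preds=⊥  new=⊥  stable
  step 2. node 1  ⊔preds=0  new=0  old=⊥  +wl: 0
  step 3. node 2  ⊔preds=⊥  new=⊥  stable
  step 4. node 3  ⊔preds=⊥  new=0  stable
  step 5. node 4  ⊔preds=0  new=0  old=⊥  +wl: 2,3
  step 6. node 5  ⊔preds=0  new=0  old=⊥  +wl: 4
  step 7. node 6  ⊔preds=⊥  new=⊥  stable
  step 8. node 0  ⊔preds=0  new=0  old=⊥  +wl: 6
  step 9. node 2  ⊔preds=0  new=0  old=⊥  +wl: 1,5
  step 10. node 3  ⊔preds=0  new=0  stable
  step 11. node 4  ⊔preds=0  new=0  stable
  step 12. node 6  ⊔preds=0  new=0  old=⊥  +wl: 0
  step 13. node 1  ⊔preds=0  new=0  stable
  step 14. node 5  ⊔preds=0  new=0  stable
  step 15. node 0  ⊔preds=0  new=0  stable

Least fixpoint reached:
  node 0: 0
  node 1: 0
  node 2: 0
  node 3: 0
  node 4: 0
  node 5: 0
  node 6: 0

yes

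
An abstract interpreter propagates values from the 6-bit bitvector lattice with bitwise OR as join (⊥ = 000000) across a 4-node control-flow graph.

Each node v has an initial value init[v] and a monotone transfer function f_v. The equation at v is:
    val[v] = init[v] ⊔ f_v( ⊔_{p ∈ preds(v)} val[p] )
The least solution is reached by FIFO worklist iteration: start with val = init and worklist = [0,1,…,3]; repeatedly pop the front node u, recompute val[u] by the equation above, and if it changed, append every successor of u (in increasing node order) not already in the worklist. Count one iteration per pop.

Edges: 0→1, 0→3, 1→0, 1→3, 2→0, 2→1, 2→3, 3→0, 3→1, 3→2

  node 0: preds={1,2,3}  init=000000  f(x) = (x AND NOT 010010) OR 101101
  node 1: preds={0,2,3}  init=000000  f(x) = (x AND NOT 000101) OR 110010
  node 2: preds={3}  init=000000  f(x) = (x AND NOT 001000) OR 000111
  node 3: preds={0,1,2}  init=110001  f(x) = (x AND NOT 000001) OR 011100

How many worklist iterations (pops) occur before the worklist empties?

7

Trace (7 dequeues):
  [1] u=0 | in 110001 | out 101101 | prev 000000 | push {}
  [2] u=1 | in 111101 | out 111010 | prev 000000 | push {0}
  [3] u=2 | in 110001 | out 110111 | prev 000000 | push {1}
  [4] u=3 | in 111111 | out 111111 | prev 110001 | push {2}
  [5] u=0 | in 111111 | out 101101 | ==
  [6] u=1 | in 111111 | out 111010 | ==
  [7] u=2 | in 111111 | out 110111 | ==

Converged values:
  [0] 101101
  [1] 111010
  [2] 110111
  [3] 111111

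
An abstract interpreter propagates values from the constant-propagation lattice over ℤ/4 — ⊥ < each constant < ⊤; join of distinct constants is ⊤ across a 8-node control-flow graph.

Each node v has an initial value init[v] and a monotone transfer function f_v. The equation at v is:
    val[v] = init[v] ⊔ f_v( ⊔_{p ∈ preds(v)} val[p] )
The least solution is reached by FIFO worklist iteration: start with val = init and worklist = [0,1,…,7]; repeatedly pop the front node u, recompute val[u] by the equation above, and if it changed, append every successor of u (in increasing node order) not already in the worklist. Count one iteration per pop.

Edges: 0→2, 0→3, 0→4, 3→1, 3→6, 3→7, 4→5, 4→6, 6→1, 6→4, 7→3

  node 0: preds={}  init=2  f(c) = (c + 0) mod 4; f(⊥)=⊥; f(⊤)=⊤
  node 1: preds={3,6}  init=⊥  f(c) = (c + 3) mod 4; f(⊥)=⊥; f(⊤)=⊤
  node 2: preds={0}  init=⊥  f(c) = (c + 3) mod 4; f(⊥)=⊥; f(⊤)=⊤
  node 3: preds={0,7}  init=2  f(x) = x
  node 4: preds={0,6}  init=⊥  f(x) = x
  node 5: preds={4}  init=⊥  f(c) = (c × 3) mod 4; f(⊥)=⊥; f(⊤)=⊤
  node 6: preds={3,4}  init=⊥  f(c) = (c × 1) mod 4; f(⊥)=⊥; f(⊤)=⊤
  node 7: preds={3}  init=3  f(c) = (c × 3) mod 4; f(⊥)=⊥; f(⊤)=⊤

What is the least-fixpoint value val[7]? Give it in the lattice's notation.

⊤

Iteration log — 13 steps:
  step 1. node 0  ⊔preds=⊥  new=2  stable
  step 2. node 1  ⊔preds=2  new=1  old=⊥  +wl: 
  step 3. node 2  ⊔preds=2  new=1  old=⊥  +wl: 
  step 4. node 3  ⊔preds=⊤  new=⊤  old=2  +wl: 1
  step 5. node 4  ⊔preds=2  new=2  old=⊥  +wl: 
  step 6. node 5  ⊔preds=2  new=2  old=⊥  +wl: 
  step 7. node 6  ⊔preds=⊤  new=⊤  old=⊥  +wl: 4
  step 8. node 7  ⊔preds=⊤  new=⊤  old=3  +wl: 3
  step 9. node 1  ⊔preds=⊤  new=⊤  old=1  +wl: 
  step 10. node 4  ⊔preds=⊤  new=⊤  old=2  +wl: 5,6
  step 11. node 3  ⊔preds=⊤  new=⊤  stable
  step 12. node 5  ⊔preds=⊤  new=⊤  old=2  +wl: 
  step 13. node 6  ⊔preds=⊤  new=⊤  stable

Least fixpoint reached:
  node 0: 2
  node 1: ⊤
  node 2: 1
  node 3: ⊤
  node 4: ⊤
  node 5: ⊤
  node 6: ⊤
  node 7: ⊤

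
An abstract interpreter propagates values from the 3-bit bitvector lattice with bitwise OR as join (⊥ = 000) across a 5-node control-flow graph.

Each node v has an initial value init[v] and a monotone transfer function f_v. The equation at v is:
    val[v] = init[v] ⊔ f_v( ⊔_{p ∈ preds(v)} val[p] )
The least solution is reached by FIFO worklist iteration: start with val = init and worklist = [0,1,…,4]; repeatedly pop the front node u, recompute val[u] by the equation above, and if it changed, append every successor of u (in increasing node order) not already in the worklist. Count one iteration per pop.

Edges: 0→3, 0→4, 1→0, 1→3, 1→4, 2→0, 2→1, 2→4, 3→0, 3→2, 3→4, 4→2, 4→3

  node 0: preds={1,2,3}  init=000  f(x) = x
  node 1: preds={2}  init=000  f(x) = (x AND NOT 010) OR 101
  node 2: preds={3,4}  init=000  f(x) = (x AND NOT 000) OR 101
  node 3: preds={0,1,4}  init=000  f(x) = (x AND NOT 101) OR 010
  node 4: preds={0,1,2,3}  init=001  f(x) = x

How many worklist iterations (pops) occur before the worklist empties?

12

Iteration log — 12 steps:
  step 1. node 0  ⊔preds=000  new=000  stable
  step 2. node 1  ⊔preds=000  new=101  old=000  +wl: 0
  step 3. node 2  ⊔preds=001  new=101  old=000  +wl: 1
  step 4. node 3  ⊔preds=101  new=010  old=000  +wl: 2
  step 5. node 4  ⊔preds=111  new=111  old=001  +wl: 3
  step 6. node 0  ⊔preds=111  new=111  old=000  +wl: 4
  step 7. node 1  ⊔preds=101  new=101  stable
  step 8. node 2  ⊔preds=111  new=111  old=101  +wl: 0,1
  step 9. node 3  ⊔preds=111  new=010  stable
  step 10. node 4  ⊔preds=111  new=111  stable
  step 11. node 0  ⊔preds=111  new=111  stable
  step 12. node 1  ⊔preds=111  new=101  stable

Least fixpoint reached:
  node 0: 111
  node 1: 101
  node 2: 111
  node 3: 010
  node 4: 111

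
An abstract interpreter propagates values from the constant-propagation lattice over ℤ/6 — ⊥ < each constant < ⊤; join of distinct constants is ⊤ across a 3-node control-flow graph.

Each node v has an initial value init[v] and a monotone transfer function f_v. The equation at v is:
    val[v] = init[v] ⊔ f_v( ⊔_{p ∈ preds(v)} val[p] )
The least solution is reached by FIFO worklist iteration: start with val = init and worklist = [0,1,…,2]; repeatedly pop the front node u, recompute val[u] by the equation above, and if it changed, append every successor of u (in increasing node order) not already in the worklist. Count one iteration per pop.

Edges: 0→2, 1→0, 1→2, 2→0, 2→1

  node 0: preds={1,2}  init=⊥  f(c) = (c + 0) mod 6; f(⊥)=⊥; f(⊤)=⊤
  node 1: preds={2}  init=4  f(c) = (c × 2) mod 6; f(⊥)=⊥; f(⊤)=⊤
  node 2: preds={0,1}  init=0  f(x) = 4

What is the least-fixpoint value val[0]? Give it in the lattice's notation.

⊤

Iteration log — 5 steps:
  step 1. node 0  ⊔preds=⊤  new=⊤  old=⊥  +wl: 
  step 2. node 1  ⊔preds=0  new=⊤  old=4  +wl: 0
  step 3. node 2  ⊔preds=⊤  new=⊤  old=0  +wl: 1
  step 4. node 0  ⊔preds=⊤  new=⊤  stable
  step 5. node 1  ⊔preds=⊤  new=⊤  stable

Least fixpoint reached:
  node 0: ⊤
  node 1: ⊤
  node 2: ⊤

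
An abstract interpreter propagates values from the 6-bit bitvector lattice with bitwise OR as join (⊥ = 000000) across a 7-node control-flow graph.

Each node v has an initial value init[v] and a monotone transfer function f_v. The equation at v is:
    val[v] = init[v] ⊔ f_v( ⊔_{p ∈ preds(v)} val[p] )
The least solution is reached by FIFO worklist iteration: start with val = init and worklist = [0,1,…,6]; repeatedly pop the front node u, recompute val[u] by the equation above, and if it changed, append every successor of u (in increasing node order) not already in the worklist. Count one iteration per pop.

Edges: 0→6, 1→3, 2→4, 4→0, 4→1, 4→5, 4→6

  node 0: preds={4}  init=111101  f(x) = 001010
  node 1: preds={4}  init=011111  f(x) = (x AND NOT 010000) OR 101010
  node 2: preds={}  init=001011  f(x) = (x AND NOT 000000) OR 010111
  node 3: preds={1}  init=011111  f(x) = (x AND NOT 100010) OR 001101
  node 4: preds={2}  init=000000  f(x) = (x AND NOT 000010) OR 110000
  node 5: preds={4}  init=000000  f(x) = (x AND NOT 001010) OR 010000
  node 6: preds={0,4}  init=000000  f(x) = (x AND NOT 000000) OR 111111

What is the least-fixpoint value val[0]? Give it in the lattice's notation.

Iteration log — 9 steps:
  step 1. node 0  ⊔preds=000000  new=111111  old=111101  +wl: 
  step 2. node 1  ⊔preds=000000  new=111111  old=011111  +wl: 
  step 3. node 2  ⊔preds=000000  new=011111  old=001011  +wl: 
  step 4. node 3  ⊔preds=111111  new=011111  stable
  step 5. node 4  ⊔preds=011111  new=111101  old=000000  +wl: 0,1
  step 6. node 5  ⊔preds=111101  new=110101  old=000000  +wl: 
  step 7. node 6  ⊔preds=111111  new=111111  old=000000  +wl: 
  step 8. node 0  ⊔preds=111101  new=111111  stable
  step 9. node 1  ⊔preds=111101  new=111111  stable

Least fixpoint reached:
  node 0: 111111
  node 1: 111111
  node 2: 011111
  node 3: 011111
  node 4: 111101
  node 5: 110101
  node 6: 111111

111111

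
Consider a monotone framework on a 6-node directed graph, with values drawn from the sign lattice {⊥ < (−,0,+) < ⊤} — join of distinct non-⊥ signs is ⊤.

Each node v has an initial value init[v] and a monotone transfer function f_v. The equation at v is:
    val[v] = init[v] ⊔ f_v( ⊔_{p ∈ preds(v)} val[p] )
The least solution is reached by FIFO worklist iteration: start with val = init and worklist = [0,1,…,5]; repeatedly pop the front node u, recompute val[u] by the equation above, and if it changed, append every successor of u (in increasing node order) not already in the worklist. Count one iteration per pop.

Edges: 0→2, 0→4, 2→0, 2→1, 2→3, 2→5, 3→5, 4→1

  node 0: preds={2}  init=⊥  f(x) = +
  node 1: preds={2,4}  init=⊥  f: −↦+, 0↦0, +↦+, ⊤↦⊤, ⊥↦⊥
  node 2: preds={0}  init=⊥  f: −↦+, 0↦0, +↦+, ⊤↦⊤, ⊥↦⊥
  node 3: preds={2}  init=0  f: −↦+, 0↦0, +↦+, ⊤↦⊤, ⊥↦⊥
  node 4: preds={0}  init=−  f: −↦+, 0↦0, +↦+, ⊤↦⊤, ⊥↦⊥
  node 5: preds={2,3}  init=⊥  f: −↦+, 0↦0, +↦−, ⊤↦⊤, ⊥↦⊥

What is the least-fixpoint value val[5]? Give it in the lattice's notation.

Trace (8 dequeues):
  [1] u=0 | in ⊥ | out + | prev ⊥ | push {}
  [2] u=1 | in − | out + | prev ⊥ | push {}
  [3] u=2 | in + | out + | prev ⊥ | push {0,1}
  [4] u=3 | in + | out ⊤ | prev 0 | push {}
  [5] u=4 | in + | out ⊤ | prev − | push {}
  [6] u=5 | in ⊤ | out ⊤ | prev ⊥ | push {}
  [7] u=0 | in + | out + | ==
  [8] u=1 | in ⊤ | out ⊤ | prev + | push {}

Converged values:
  [0] +
  [1] ⊤
  [2] +
  [3] ⊤
  [4] ⊤
  [5] ⊤

⊤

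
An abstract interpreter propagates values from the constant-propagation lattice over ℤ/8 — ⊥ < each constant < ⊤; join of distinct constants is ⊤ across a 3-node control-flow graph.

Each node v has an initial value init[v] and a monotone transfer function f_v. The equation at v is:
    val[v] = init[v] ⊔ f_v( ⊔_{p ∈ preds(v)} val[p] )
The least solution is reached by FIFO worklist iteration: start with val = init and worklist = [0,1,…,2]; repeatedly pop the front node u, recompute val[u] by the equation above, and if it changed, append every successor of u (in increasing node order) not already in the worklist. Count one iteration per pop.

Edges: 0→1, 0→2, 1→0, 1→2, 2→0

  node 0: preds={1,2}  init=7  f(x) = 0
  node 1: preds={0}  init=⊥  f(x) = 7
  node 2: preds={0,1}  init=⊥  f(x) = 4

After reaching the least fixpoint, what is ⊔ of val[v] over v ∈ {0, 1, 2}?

⊤

Worklist (4 pops):
  #1 pop 0: in=⊥ → ⊤ (was 7); enqueue []
  #2 pop 1: in=⊤ → 7 (was ⊥); enqueue [0]
  #3 pop 2: in=⊤ → 4 (was ⊥); enqueue []
  #4 pop 0: in=⊤ → ⊤ (no change)

Fixpoint:
  val[0] = ⊤
  val[1] = 7
  val[2] = 4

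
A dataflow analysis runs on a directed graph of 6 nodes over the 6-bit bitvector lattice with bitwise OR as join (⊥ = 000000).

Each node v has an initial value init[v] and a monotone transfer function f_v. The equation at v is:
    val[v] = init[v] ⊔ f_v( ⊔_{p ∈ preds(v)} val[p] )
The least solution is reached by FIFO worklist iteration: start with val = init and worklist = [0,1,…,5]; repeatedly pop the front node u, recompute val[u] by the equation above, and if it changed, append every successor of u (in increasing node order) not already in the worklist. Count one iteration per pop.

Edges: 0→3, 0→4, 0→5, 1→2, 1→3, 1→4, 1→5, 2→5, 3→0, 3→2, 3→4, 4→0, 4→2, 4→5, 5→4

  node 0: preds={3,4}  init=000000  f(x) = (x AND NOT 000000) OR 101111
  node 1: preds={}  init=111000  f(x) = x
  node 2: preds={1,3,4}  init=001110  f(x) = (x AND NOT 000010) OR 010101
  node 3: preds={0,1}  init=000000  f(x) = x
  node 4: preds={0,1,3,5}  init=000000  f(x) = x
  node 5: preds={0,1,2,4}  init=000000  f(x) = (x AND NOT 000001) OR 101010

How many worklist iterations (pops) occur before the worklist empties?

11

Trace (11 dequeues):
  [1] u=0 | in 000000 | out 101111 | prev 000000 | push {}
  [2] u=1 | in 000000 | out 111000 | ==
  [3] u=2 | in 111000 | out 111111 | prev 001110 | push {}
  [4] u=3 | in 111111 | out 111111 | prev 000000 | push {0,2}
  [5] u=4 | in 111111 | out 111111 | prev 000000 | push {}
  [6] u=5 | in 111111 | out 111110 | prev 000000 | push {4}
  [7] u=0 | in 111111 | out 111111 | prev 101111 | push {3,5}
  [8] u=2 | in 111111 | out 111111 | ==
  [9] u=4 | in 111111 | out 111111 | ==
  [10] u=3 | in 111111 | out 111111 | ==
  [11] u=5 | in 111111 | out 111110 | ==

Converged values:
  [0] 111111
  [1] 111000
  [2] 111111
  [3] 111111
  [4] 111111
  [5] 111110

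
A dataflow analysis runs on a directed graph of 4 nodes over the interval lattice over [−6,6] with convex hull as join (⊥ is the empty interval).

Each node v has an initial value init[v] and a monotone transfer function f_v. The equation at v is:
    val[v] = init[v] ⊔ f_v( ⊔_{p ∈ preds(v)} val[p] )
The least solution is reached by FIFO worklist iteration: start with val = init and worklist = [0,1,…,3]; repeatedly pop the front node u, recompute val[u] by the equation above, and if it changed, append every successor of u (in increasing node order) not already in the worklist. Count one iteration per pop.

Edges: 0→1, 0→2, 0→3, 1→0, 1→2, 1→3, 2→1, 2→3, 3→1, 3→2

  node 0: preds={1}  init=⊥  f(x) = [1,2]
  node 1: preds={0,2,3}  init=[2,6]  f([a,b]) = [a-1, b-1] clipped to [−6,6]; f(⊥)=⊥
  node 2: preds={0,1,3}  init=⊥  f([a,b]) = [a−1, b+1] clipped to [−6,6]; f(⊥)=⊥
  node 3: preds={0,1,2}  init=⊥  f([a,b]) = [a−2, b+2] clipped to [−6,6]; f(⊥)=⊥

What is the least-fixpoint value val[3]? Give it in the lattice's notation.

[-6,6]

Trace (14 dequeues):
  [1] u=0 | in [2,6] | out [1,2] | prev ⊥ | push {}
  [2] u=1 | in [1,2] | out [0,6] | prev [2,6] | push {0}
  [3] u=2 | in [0,6] | out [-1,6] | prev ⊥ | push {1}
  [4] u=3 | in [-1,6] | out [-3,6] | prev ⊥ | push {2}
  [5] u=0 | in [0,6] | out [1,2] | ==
  [6] u=1 | in [-3,6] | out [-4,6] | prev [0,6] | push {0,3}
  [7] u=2 | in [-4,6] | out [-5,6] | prev [-1,6] | push {1}
  [8] u=0 | in [-4,6] | out [1,2] | ==
  [9] u=3 | in [-5,6] | out [-6,6] | prev [-3,6] | push {2}
  [10] u=1 | in [-6,6] | out [-6,6] | prev [-4,6] | push {0,3}
  [11] u=2 | in [-6,6] | out [-6,6] | prev [-5,6] | push {1}
  [12] u=0 | in [-6,6] | out [1,2] | ==
  [13] u=3 | in [-6,6] | out [-6,6] | ==
  [14] u=1 | in [-6,6] | out [-6,6] | ==

Converged values:
  [0] [1,2]
  [1] [-6,6]
  [2] [-6,6]
  [3] [-6,6]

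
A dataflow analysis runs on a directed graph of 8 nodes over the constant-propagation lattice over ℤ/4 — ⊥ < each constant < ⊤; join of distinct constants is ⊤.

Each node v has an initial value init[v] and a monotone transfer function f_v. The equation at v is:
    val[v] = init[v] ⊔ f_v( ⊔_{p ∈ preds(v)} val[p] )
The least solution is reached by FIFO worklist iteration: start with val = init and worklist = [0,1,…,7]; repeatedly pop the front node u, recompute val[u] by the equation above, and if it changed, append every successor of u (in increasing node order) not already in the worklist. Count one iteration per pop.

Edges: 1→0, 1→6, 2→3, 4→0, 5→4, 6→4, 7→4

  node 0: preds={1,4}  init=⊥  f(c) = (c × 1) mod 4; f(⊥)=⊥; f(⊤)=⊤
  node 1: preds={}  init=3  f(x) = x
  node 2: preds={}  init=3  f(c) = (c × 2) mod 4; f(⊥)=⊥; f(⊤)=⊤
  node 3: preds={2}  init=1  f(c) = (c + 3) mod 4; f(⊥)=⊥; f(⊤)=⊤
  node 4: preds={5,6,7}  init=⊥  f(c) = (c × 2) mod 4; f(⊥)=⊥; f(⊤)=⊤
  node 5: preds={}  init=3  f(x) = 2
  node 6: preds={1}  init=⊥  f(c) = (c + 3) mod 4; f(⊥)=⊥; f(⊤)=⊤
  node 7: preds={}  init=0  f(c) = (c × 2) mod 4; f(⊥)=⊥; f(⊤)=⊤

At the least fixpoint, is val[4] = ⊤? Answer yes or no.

yes

Iteration log — 10 steps:
  step 1. node 0  ⊔preds=3  new=3  old=⊥  +wl: 
  step 2. node 1  ⊔preds=⊥  new=3  stable
  step 3. node 2  ⊔preds=⊥  new=3  stable
  step 4. node 3  ⊔preds=3  new=⊤  old=1  +wl: 
  step 5. node 4  ⊔preds=⊤  new=⊤  old=⊥  +wl: 0
  step 6. node 5  ⊔preds=⊥  new=⊤  old=3  +wl: 4
  step 7. node 6  ⊔preds=3  new=2  old=⊥  +wl: 
  step 8. node 7  ⊔preds=⊥  new=0  stable
  step 9. node 0  ⊔preds=⊤  new=⊤  old=3  +wl: 
  step 10. node 4  ⊔preds=⊤  new=⊤  stable

Least fixpoint reached:
  node 0: ⊤
  node 1: 3
  node 2: 3
  node 3: ⊤
  node 4: ⊤
  node 5: ⊤
  node 6: 2
  node 7: 0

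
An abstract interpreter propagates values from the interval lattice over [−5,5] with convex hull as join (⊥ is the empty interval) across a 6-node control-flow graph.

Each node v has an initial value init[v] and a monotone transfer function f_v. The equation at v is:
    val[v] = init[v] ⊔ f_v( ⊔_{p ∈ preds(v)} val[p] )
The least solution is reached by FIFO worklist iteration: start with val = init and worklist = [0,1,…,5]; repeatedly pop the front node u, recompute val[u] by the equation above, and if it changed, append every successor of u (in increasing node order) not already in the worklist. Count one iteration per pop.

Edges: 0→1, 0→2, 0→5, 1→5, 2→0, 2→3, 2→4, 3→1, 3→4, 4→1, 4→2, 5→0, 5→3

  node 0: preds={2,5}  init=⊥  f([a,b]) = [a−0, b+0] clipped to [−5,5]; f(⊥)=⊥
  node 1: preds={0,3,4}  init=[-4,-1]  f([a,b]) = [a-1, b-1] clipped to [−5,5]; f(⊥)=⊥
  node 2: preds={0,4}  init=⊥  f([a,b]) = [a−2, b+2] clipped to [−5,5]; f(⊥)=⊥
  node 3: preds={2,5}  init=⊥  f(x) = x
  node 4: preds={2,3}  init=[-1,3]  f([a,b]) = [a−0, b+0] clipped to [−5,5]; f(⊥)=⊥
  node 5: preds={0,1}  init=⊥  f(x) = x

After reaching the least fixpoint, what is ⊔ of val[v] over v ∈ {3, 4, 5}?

[-5,5]

Iteration log — 17 steps:
  step 1. node 0  ⊔preds=⊥  new=⊥  stable
  step 2. node 1  ⊔preds=[-1,3]  new=[-4,2]  old=[-4,-1]  +wl: 
  step 3. node 2  ⊔preds=[-1,3]  new=[-3,5]  old=⊥  +wl: 0
  step 4. node 3  ⊔preds=[-3,5]  new=[-3,5]  old=⊥  +wl: 1
  step 5. node 4  ⊔preds=[-3,5]  new=[-3,5]  old=[-1,3]  +wl: 2
  step 6. node 5  ⊔preds=[-4,2]  new=[-4,2]  old=⊥  +wl: 3
  step 7. node 0  ⊔preds=[-4,5]  new=[-4,5]  old=⊥  +wl: 5
  step 8. node 1  ⊔preds=[-4,5]  new=[-5,4]  old=[-4,2]  +wl: 
  step 9. node 2  ⊔preds=[-4,5]  new=[-5,5]  old=[-3,5]  +wl: 0,4
  step 10. node 3  ⊔preds=[-5,5]  new=[-5,5]  old=[-3,5]  +wl: 1
  step 11. node 5  ⊔preds=[-5,5]  new=[-5,5]  old=[-4,2]  +wl: 3
  step 12. node 0  ⊔preds=[-5,5]  new=[-5,5]  old=[-4,5]  +wl: 2,5
  step 13. node 4  ⊔preds=[-5,5]  new=[-5,5]  old=[-3,5]  +wl: 
  step 14. node 1  ⊔preds=[-5,5]  new=[-5,4]  stable
  step 15. node 3  ⊔preds=[-5,5]  new=[-5,5]  stable
  step 16. node 2  ⊔preds=[-5,5]  new=[-5,5]  stable
  step 17. node 5  ⊔preds=[-5,5]  new=[-5,5]  stable

Least fixpoint reached:
  node 0: [-5,5]
  node 1: [-5,4]
  node 2: [-5,5]
  node 3: [-5,5]
  node 4: [-5,5]
  node 5: [-5,5]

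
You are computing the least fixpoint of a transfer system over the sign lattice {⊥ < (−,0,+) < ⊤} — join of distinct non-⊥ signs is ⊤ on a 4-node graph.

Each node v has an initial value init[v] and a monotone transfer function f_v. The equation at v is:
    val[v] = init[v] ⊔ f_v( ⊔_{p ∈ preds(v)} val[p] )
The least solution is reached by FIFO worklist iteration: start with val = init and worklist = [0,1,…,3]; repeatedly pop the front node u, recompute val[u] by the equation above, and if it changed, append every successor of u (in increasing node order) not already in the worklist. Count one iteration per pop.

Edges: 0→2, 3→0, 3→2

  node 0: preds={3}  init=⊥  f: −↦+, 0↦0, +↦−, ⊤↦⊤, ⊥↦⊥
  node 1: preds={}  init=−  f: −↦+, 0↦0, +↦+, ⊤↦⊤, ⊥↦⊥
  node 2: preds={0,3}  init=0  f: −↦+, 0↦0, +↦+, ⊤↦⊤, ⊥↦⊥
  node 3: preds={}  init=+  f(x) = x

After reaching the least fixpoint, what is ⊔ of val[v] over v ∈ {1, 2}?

Iteration log — 4 steps:
  step 1. node 0  ⊔preds=+  new=−  old=⊥  +wl: 
  step 2. node 1  ⊔preds=⊥  new=−  stable
  step 3. node 2  ⊔preds=⊤  new=⊤  old=0  +wl: 
  step 4. node 3  ⊔preds=⊥  new=+  stable

Least fixpoint reached:
  node 0: −
  node 1: −
  node 2: ⊤
  node 3: +

⊤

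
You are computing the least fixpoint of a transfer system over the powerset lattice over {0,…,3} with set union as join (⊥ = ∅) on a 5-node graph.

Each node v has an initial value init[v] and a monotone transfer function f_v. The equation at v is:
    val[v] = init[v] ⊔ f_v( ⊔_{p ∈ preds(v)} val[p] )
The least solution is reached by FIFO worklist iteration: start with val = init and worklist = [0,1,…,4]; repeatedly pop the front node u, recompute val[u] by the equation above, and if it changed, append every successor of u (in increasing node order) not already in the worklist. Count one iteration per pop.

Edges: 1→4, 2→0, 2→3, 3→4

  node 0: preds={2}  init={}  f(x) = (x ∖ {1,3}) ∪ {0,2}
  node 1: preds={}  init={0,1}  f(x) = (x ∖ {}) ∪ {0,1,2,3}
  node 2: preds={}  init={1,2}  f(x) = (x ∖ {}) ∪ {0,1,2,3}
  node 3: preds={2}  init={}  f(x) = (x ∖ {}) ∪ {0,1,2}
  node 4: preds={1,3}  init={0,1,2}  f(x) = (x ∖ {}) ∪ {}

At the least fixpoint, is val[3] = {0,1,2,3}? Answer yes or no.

Iteration log — 6 steps:
  step 1. node 0  ⊔preds={1,2}  new={0,2}  old={}  +wl: 
  step 2. node 1  ⊔preds={}  new={0,1,2,3}  old={0,1}  +wl: 
  step 3. node 2  ⊔preds={}  new={0,1,2,3}  old={1,2}  +wl: 0
  step 4. node 3  ⊔preds={0,1,2,3}  new={0,1,2,3}  old={}  +wl: 
  step 5. node 4  ⊔preds={0,1,2,3}  new={0,1,2,3}  old={0,1,2}  +wl: 
  step 6. node 0  ⊔preds={0,1,2,3}  new={0,2}  stable

Least fixpoint reached:
  node 0: {0,2}
  node 1: {0,1,2,3}
  node 2: {0,1,2,3}
  node 3: {0,1,2,3}
  node 4: {0,1,2,3}

yes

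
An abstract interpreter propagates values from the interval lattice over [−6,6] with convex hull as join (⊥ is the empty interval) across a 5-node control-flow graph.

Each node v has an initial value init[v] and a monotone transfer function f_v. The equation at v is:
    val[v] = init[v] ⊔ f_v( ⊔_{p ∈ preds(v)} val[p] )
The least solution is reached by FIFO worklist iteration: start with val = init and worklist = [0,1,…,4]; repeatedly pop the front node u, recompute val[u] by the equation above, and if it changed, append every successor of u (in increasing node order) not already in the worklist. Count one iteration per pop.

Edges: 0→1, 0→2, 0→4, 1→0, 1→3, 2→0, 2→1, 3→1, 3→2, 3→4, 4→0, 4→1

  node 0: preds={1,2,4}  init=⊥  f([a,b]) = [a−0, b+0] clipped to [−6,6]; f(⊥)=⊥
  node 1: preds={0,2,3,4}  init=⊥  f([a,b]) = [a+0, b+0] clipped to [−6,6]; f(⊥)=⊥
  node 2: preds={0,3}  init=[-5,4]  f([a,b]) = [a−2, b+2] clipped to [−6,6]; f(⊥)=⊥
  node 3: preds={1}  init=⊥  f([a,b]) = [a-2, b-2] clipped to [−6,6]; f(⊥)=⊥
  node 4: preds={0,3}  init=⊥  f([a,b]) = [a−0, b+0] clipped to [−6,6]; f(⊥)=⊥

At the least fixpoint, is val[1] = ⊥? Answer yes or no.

Trace (14 dequeues):
  [1] u=0 | in [-5,4] | out [-5,4] | prev ⊥ | push {}
  [2] u=1 | in [-5,4] | out [-5,4] | prev ⊥ | push {0}
  [3] u=2 | in [-5,4] | out [-6,6] | prev [-5,4] | push {1}
  [4] u=3 | in [-5,4] | out [-6,2] | prev ⊥ | push {2}
  [5] u=4 | in [-6,4] | out [-6,4] | prev ⊥ | push {}
  [6] u=0 | in [-6,6] | out [-6,6] | prev [-5,4] | push {4}
  [7] u=1 | in [-6,6] | out [-6,6] | prev [-5,4] | push {0,3}
  [8] u=2 | in [-6,6] | out [-6,6] | ==
  [9] u=4 | in [-6,6] | out [-6,6] | prev [-6,4] | push {1}
  [10] u=0 | in [-6,6] | out [-6,6] | ==
  [11] u=3 | in [-6,6] | out [-6,4] | prev [-6,2] | push {2,4}
  [12] u=1 | in [-6,6] | out [-6,6] | ==
  [13] u=2 | in [-6,6] | out [-6,6] | ==
  [14] u=4 | in [-6,6] | out [-6,6] | ==

Converged values:
  [0] [-6,6]
  [1] [-6,6]
  [2] [-6,6]
  [3] [-6,4]
  [4] [-6,6]

no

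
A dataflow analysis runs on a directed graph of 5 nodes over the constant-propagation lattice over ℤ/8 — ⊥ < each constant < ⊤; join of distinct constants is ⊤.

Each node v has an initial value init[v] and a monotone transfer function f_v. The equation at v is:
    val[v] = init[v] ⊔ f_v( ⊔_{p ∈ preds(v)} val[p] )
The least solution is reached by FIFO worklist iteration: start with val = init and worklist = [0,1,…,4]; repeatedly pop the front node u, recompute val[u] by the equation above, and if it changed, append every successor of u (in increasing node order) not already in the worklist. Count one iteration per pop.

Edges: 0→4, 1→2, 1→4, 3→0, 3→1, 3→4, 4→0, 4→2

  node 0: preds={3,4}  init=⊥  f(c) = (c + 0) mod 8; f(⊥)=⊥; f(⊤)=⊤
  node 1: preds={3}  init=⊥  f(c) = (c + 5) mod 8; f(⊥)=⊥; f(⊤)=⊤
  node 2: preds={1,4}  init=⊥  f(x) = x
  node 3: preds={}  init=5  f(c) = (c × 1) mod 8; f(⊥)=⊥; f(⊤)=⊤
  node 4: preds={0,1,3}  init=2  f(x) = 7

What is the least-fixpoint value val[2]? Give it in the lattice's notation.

Iteration log — 7 steps:
  step 1. node 0  ⊔preds=⊤  new=⊤  old=⊥  +wl: 
  step 2. node 1  ⊔preds=5  new=2  old=⊥  +wl: 
  step 3. node 2  ⊔preds=2  new=2  old=⊥  +wl: 
  step 4. node 3  ⊔preds=⊥  new=5  stable
  step 5. node 4  ⊔preds=⊤  new=⊤  old=2  +wl: 0,2
  step 6. node 0  ⊔preds=⊤  new=⊤  stable
  step 7. node 2  ⊔preds=⊤  new=⊤  old=2  +wl: 

Least fixpoint reached:
  node 0: ⊤
  node 1: 2
  node 2: ⊤
  node 3: 5
  node 4: ⊤

⊤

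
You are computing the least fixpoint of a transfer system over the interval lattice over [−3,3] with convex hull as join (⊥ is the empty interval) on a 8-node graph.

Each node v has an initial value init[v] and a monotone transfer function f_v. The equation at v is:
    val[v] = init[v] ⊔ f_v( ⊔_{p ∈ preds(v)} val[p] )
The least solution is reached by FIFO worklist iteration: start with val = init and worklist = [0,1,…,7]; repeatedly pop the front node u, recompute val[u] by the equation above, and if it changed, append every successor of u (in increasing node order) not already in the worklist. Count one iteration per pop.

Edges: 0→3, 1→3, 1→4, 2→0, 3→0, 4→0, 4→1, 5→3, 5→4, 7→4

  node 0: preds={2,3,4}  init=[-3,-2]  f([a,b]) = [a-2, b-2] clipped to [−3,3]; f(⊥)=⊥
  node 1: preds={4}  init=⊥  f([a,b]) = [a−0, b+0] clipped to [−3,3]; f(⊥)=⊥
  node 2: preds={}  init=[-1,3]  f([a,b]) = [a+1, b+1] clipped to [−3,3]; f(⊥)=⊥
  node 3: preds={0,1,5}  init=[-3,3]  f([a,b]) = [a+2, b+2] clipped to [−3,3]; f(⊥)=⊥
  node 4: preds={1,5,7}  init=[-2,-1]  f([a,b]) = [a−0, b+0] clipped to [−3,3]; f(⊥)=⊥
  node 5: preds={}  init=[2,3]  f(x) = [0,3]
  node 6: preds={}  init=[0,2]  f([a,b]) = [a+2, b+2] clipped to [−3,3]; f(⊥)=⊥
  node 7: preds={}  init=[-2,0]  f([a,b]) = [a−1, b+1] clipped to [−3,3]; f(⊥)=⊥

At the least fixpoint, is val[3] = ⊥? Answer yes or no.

no

Iteration log — 12 steps:
  step 1. node 0  ⊔preds=[-3,3]  new=[-3,1]  old=[-3,-2]  +wl: 
  step 2. node 1  ⊔preds=[-2,-1]  new=[-2,-1]  old=⊥  +wl: 
  step 3. node 2  ⊔preds=⊥  new=[-1,3]  stable
  step 4. node 3  ⊔preds=[-3,3]  new=[-3,3]  stable
  step 5. node 4  ⊔preds=[-2,3]  new=[-2,3]  old=[-2,-1]  +wl: 0,1
  step 6. node 5  ⊔preds=⊥  new=[0,3]  old=[2,3]  +wl: 3,4
  step 7. node 6  ⊔preds=⊥  new=[0,2]  stable
  step 8. node 7  ⊔preds=⊥  new=[-2,0]  stable
  step 9. node 0  ⊔preds=[-3,3]  new=[-3,1]  stable
  step 10. node 1  ⊔preds=[-2,3]  new=[-2,3]  old=[-2,-1]  +wl: 
  step 11. node 3  ⊔preds=[-3,3]  new=[-3,3]  stable
  step 12. node 4  ⊔preds=[-2,3]  new=[-2,3]  stable

Least fixpoint reached:
  node 0: [-3,1]
  node 1: [-2,3]
  node 2: [-1,3]
  node 3: [-3,3]
  node 4: [-2,3]
  node 5: [0,3]
  node 6: [0,2]
  node 7: [-2,0]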